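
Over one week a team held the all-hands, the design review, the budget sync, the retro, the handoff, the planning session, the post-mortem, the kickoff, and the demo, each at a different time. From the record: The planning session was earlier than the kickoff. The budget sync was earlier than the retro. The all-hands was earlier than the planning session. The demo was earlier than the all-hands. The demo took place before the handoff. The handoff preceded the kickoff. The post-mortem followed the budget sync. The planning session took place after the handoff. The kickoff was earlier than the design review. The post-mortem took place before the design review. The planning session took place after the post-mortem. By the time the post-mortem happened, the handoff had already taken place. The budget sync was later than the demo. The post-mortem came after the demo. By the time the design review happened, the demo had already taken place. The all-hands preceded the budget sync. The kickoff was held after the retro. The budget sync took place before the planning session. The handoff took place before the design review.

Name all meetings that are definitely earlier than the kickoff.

the all-hands, the budget sync, the demo, the handoff, the planning session, the post-mortem, the retro

Directly stated before the kickoff: the handoff, the planning session, and the retro.
The all-hands reaches the kickoff via the all-hands → the planning session → the kickoff.
The budget sync reaches the kickoff via the budget sync → the retro → the kickoff.
The demo reaches the kickoff via the demo → the handoff → the kickoff.
Likewise the post-mortem reaches the kickoff by chaining the stated constraints.
No chain forces the design review ahead of the kickoff.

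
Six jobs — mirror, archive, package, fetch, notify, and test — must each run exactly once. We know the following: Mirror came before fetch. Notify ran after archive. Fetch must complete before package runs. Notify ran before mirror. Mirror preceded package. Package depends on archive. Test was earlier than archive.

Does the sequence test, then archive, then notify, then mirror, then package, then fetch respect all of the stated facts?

no

The constraints require fetch before package, but in the proposed sequence package appears ahead of fetch. That one violation is enough.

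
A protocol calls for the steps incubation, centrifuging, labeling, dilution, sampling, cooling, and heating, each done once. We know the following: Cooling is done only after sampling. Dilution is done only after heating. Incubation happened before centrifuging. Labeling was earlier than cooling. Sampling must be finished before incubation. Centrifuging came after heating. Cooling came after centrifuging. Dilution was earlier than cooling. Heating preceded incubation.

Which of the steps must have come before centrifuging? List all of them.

Directly stated before centrifuging: heating and incubation.
Sampling reaches centrifuging via sampling → incubation → centrifuging.
No chain forces cooling (or any of the others) ahead of centrifuging.

heating, incubation, sampling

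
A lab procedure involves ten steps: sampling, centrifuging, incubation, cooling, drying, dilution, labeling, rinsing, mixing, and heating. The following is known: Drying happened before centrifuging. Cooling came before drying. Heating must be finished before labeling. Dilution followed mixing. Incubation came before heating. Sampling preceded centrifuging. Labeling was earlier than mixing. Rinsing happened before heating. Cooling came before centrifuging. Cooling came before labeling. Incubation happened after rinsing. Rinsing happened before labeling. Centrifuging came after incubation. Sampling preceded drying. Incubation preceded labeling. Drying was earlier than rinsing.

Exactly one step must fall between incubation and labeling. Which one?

heating

Tracing the constraints gives incubation → heating → labeling, so heating sits after incubation and before labeling.
No other step is forced both after incubation and before labeling.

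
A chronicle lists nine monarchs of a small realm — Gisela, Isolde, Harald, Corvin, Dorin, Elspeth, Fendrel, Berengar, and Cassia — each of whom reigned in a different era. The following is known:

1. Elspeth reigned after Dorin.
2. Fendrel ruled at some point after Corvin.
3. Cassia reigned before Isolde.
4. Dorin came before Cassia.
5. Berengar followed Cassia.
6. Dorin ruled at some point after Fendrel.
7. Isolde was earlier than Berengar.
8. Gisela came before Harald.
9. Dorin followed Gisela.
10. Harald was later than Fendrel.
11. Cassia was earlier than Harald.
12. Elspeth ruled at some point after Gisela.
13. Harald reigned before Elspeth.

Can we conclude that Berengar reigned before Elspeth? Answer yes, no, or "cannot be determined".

No chain of stated constraints runs from Berengar to Elspeth, and none runs from Elspeth to Berengar either.
So the relative order of Berengar and Elspeth is not fixed by the given facts.

cannot be determined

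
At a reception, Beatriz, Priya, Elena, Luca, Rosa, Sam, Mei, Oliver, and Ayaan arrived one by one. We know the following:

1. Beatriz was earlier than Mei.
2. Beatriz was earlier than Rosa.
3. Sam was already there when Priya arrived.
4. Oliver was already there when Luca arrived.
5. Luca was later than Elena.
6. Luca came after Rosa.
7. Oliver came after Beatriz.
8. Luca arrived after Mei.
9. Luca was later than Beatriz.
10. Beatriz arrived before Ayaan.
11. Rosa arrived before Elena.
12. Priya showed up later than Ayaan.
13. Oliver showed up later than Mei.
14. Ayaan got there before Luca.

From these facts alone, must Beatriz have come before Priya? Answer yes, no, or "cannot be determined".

Chain the constraints: Beatriz → Ayaan → Priya. Each link is directly stated, so Beatriz comes before Priya.

yes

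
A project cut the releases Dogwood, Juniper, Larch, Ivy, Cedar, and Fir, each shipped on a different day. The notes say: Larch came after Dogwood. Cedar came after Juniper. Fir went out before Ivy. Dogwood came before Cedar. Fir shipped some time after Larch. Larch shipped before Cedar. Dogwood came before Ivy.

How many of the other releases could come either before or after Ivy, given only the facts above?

Forced before Ivy: Dogwood, Fir, and Larch.
That leaves Cedar and Juniper with no forced order relative to Ivy — 2.

2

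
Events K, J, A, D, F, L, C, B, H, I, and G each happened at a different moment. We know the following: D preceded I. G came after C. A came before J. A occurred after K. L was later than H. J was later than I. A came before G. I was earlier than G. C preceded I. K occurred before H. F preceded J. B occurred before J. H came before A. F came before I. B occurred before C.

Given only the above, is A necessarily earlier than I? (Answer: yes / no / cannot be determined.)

No chain of stated constraints runs from A to I, and none runs from I to A either.
So the relative order of A and I is not fixed by the given facts.

cannot be determined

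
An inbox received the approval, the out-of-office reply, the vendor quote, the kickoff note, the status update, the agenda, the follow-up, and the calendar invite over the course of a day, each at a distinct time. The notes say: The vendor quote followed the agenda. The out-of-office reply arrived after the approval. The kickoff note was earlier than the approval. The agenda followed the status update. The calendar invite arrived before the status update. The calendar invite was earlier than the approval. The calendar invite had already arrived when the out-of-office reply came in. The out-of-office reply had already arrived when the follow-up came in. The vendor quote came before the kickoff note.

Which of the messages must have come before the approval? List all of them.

Directly stated before the approval: the calendar invite and the kickoff note.
The agenda reaches the approval via the agenda → the vendor quote → the kickoff note → the approval.
The status update reaches the approval via the status update → the agenda → the vendor quote → the kickoff note → the approval.
The vendor quote reaches the approval via the vendor quote → the kickoff note → the approval.
No chain forces the out-of-office reply (or any of the others) ahead of the approval.

the agenda, the calendar invite, the kickoff note, the status update, the vendor quote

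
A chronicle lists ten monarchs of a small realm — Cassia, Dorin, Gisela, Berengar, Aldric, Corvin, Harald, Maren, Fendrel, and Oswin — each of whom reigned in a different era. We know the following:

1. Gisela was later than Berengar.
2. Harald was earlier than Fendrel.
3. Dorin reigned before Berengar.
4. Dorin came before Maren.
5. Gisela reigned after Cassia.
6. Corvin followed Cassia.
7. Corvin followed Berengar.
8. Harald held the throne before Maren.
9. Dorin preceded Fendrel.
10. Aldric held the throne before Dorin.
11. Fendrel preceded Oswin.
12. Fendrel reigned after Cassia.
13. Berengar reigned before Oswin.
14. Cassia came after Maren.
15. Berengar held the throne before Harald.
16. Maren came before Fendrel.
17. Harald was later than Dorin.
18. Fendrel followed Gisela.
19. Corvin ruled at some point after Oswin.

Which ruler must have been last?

Corvin

Every other ruler has a chain of constraints placing them before Corvin, so Corvin is last.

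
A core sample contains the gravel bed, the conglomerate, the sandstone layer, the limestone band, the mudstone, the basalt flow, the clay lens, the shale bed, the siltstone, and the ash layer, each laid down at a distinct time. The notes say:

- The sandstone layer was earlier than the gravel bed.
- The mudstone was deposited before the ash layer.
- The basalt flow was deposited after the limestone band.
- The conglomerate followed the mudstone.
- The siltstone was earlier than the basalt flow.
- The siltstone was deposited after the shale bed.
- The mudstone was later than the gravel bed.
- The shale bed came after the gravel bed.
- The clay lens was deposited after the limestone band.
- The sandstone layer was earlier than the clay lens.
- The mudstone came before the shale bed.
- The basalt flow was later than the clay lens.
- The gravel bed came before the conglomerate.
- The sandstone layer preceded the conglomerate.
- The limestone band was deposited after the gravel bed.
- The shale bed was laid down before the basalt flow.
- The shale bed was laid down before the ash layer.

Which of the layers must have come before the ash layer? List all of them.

Directly stated before the ash layer: the mudstone and the shale bed.
The gravel bed reaches the ash layer via the gravel bed → the mudstone → the ash layer.
The sandstone layer reaches the ash layer via the sandstone layer → the gravel bed → the mudstone → the ash layer.
No chain forces the siltstone (or any of the others) ahead of the ash layer.

the gravel bed, the mudstone, the sandstone layer, the shale bed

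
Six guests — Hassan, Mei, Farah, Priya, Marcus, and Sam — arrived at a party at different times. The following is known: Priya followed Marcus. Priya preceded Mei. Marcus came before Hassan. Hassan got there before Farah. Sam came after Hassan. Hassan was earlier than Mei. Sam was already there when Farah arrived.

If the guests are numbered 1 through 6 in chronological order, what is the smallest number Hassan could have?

Marcus must come before Hassan — 1 forced predecessor.
Nothing else is forced ahead of Hassan, so their earliest slot is position 1 + 1 = 2.

2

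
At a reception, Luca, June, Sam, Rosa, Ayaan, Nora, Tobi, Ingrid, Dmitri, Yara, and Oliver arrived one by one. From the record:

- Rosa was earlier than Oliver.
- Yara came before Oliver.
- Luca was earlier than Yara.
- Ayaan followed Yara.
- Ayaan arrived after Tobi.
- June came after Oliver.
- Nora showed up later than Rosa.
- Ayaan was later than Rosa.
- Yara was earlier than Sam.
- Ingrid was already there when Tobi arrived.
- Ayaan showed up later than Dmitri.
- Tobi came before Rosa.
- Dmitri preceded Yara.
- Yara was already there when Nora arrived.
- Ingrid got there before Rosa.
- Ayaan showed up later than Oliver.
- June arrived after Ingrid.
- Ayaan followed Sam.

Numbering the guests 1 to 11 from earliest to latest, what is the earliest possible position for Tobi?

2

Ingrid must come before Tobi — 1 forced predecessor.
Nothing else is forced ahead of Tobi, so their earliest slot is position 1 + 1 = 2.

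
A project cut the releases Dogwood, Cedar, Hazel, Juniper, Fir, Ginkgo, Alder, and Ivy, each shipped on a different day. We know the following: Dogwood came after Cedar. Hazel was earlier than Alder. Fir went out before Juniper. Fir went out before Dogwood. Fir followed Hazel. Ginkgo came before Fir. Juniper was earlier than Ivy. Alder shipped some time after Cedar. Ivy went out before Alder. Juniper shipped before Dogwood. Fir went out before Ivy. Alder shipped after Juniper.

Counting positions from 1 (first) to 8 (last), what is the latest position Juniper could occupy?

Juniper must come before Alder, Dogwood, and Ivy — 3 releases forced after it.
Everything else can be placed before Juniper in some valid order, so Juniper can sit as late as position 8 − 3 = 5.

5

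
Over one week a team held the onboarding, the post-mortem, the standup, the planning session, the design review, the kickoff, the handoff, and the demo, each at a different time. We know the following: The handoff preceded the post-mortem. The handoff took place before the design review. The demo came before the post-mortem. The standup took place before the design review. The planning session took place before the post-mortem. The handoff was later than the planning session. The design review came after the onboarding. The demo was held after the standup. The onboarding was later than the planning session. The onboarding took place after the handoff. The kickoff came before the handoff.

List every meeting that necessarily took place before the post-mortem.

the demo, the handoff, the kickoff, the planning session, the standup

Directly stated before the post-mortem: the demo, the handoff, and the planning session.
The kickoff reaches the post-mortem via the kickoff → the handoff → the post-mortem.
The standup reaches the post-mortem via the standup → the demo → the post-mortem.
No chain forces the onboarding (or any of the others) ahead of the post-mortem.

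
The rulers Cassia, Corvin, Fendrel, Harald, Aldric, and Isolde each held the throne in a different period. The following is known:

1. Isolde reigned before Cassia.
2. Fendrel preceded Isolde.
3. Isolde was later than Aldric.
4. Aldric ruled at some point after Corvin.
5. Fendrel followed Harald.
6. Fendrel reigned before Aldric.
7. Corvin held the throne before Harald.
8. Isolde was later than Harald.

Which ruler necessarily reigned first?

Corvin

Corvin has a chain of constraints placing them before every other ruler, so Corvin must be first.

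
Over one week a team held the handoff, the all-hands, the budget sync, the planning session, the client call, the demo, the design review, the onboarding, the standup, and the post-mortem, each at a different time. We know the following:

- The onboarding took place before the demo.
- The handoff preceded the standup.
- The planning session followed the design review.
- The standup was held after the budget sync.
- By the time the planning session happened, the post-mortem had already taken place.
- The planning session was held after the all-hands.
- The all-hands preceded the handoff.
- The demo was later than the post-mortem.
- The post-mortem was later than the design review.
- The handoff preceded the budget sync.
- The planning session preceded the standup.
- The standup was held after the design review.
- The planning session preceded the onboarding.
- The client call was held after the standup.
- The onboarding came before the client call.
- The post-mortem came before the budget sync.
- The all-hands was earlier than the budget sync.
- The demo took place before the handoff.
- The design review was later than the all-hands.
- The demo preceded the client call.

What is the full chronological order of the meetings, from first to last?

the all-hands, the design review, the post-mortem, the planning session, the onboarding, the demo, the handoff, the budget sync, the standup, the client call

The constraints fix every adjacent pair, so only one ordering works:
the all-hands → the design review → the post-mortem → the planning session → the onboarding → the demo → the handoff → the budget sync → the standup → the client call.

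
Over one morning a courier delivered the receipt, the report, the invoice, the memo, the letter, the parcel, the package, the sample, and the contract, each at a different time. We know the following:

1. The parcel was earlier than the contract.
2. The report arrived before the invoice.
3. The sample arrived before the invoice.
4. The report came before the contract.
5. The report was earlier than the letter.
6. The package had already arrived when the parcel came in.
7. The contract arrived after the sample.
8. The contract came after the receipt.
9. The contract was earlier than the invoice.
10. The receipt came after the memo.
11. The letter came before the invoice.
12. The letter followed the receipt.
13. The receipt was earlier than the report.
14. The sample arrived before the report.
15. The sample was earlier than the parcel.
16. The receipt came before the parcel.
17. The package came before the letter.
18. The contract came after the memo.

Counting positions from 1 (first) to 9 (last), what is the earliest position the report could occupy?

The memo, the receipt, and the sample must all come before the report — 3 forced predecessors.
Nothing else is forced ahead of the report, so its earliest slot is position 3 + 1 = 4.

4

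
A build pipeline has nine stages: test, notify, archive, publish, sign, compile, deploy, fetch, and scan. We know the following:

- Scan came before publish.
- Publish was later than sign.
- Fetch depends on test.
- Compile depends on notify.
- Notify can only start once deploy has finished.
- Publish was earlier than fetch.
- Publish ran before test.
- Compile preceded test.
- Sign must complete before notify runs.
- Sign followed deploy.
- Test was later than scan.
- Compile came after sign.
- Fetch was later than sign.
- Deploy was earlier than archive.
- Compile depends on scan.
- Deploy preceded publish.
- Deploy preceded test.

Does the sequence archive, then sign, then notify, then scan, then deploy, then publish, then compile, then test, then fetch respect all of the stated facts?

The constraints require deploy before sign, but in the proposed sequence sign appears ahead of deploy. That one violation is enough.

no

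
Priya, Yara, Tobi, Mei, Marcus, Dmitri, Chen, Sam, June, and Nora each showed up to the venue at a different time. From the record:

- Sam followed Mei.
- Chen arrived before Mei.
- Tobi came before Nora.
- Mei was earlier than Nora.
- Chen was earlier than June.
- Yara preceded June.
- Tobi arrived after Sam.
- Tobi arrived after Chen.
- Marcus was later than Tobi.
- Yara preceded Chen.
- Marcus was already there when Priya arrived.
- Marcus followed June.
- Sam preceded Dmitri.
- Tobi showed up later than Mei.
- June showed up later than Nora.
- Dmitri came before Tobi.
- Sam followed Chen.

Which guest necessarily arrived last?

Every other guest has a chain of constraints placing them before Priya, so Priya is last.

Priya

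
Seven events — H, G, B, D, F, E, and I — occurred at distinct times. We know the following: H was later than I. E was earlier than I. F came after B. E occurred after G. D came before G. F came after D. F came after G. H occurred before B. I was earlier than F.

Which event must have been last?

Every other event has a chain of constraints placing it before F, so F is last.

F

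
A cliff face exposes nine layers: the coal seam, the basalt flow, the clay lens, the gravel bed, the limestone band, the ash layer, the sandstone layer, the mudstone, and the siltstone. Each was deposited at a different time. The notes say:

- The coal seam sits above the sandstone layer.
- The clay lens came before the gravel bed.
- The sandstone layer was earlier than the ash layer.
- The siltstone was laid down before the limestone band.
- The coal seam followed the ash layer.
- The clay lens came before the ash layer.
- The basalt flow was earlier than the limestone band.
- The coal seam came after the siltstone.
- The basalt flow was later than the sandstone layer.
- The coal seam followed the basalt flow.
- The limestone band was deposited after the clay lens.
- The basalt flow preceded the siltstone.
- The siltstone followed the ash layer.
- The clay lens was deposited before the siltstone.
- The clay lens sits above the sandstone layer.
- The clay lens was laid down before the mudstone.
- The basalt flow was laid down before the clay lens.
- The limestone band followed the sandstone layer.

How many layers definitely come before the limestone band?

5

Directly stated before the limestone band: the basalt flow, the clay lens, the sandstone layer, and the siltstone.
The ash layer reaches the limestone band via the ash layer → the siltstone → the limestone band.
That's the ash layer, the basalt flow, the clay lens, the sandstone layer, and the siltstone — 5 in all.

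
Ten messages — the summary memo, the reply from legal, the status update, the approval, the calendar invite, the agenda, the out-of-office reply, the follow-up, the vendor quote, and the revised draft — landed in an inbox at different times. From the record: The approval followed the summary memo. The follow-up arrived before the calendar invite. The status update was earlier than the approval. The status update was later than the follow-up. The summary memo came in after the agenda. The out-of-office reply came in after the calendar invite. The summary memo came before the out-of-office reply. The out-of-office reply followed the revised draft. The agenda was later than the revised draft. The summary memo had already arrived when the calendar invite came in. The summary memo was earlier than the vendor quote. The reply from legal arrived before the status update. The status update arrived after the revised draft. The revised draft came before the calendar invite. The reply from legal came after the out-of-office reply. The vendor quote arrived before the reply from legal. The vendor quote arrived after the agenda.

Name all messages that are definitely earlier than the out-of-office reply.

Directly stated before the out-of-office reply: the calendar invite, the revised draft, and the summary memo.
The agenda reaches the out-of-office reply via the agenda → the summary memo → the out-of-office reply.
The follow-up reaches the out-of-office reply via the follow-up → the calendar invite → the out-of-office reply.
No chain forces the approval (or any of the others) ahead of the out-of-office reply.

the agenda, the calendar invite, the follow-up, the revised draft, the summary memo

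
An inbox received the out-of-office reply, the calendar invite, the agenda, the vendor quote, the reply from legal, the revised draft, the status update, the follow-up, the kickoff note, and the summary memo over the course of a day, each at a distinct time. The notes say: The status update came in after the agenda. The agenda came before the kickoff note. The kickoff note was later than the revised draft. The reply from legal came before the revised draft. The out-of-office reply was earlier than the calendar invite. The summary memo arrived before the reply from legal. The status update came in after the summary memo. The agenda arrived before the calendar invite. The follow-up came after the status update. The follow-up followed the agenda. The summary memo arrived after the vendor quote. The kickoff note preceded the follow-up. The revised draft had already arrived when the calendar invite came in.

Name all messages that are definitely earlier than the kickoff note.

Directly stated before the kickoff note: the agenda and the revised draft.
The reply from legal reaches the kickoff note via the reply from legal → the revised draft → the kickoff note.
The summary memo reaches the kickoff note via the summary memo → the reply from legal → the revised draft → the kickoff note.
The vendor quote reaches the kickoff note via the vendor quote → the summary memo → the reply from legal → the revised draft → the kickoff note.

the agenda, the reply from legal, the revised draft, the summary memo, the vendor quote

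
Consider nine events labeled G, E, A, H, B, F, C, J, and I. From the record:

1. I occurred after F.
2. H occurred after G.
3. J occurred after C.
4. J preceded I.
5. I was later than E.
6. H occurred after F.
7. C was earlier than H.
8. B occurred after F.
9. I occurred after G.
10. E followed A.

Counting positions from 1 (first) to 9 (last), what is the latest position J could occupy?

J must come before I — 1 event forced after it.
Everything else can be placed before J in some valid order, so J can sit as late as position 9 − 1 = 8.

8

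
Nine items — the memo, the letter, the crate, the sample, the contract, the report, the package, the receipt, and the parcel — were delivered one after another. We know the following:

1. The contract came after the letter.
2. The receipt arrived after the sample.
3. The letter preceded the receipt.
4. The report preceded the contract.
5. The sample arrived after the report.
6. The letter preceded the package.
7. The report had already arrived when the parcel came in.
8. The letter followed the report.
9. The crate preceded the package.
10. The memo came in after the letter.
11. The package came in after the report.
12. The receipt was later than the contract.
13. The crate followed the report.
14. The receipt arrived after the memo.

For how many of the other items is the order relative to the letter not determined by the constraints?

Forced before the letter: the report; forced after the letter: the contract, the memo, the package, and the receipt.
That leaves the crate, the parcel, and the sample with no forced order relative to the letter — 3.

3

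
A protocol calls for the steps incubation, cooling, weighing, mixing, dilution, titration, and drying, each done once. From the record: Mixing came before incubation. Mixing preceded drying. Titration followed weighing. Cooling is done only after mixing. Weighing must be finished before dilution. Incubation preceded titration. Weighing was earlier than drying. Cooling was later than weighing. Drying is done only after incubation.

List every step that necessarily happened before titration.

incubation, mixing, weighing

Directly stated before titration: incubation and weighing.
Mixing reaches titration via mixing → incubation → titration.
No chain forces drying (or any of the others) ahead of titration.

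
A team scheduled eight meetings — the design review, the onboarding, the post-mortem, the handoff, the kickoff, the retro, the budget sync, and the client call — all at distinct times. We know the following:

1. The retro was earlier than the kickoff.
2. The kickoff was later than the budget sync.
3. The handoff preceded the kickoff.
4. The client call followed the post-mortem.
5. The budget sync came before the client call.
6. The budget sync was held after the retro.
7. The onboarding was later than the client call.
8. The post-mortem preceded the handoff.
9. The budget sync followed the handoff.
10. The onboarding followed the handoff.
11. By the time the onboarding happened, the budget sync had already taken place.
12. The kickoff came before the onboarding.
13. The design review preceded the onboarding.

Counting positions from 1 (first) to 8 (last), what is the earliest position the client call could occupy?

The budget sync, the handoff, the post-mortem, and the retro must all come before the client call — 4 forced predecessors.
Nothing else is forced ahead of the client call, so its earliest slot is position 4 + 1 = 5.

5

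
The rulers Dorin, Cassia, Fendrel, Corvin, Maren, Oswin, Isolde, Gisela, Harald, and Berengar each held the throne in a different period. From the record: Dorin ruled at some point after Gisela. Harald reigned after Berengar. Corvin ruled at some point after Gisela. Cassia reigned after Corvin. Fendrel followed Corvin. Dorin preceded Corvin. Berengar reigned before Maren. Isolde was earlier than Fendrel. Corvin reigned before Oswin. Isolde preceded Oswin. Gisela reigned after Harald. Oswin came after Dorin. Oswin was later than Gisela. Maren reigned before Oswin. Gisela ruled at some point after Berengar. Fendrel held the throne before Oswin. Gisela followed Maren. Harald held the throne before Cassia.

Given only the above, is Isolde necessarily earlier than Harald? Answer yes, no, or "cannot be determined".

cannot be determined

No chain of stated constraints runs from Isolde to Harald, and none runs from Harald to Isolde either.
So the relative order of Isolde and Harald is not fixed by the given facts.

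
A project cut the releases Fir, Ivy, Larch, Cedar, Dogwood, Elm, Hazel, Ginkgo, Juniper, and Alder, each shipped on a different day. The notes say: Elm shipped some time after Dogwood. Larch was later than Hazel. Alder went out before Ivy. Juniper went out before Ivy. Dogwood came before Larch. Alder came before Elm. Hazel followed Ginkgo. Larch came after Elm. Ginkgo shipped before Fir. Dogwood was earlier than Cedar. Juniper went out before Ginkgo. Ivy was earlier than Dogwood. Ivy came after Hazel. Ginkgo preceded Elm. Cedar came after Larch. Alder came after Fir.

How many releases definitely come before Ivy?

Directly stated before Ivy: Alder, Hazel, and Juniper.
Fir reaches Ivy via Fir → Alder → Ivy.
Ginkgo reaches Ivy via Ginkgo → Hazel → Ivy.
No chain forces Cedar (or any of the others) ahead of Ivy.
That's Alder, Fir, Ginkgo, Hazel, and Juniper — 5 in all.

5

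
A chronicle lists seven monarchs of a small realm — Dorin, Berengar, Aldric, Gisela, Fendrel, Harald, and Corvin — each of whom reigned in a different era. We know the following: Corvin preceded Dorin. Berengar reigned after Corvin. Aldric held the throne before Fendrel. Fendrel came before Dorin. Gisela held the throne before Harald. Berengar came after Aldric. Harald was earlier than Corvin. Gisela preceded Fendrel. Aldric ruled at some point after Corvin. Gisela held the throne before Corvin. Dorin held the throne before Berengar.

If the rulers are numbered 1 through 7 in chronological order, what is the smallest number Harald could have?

Gisela must come before Harald — 1 forced predecessor.
Nothing else is forced ahead of Harald, so their earliest slot is position 1 + 1 = 2.

2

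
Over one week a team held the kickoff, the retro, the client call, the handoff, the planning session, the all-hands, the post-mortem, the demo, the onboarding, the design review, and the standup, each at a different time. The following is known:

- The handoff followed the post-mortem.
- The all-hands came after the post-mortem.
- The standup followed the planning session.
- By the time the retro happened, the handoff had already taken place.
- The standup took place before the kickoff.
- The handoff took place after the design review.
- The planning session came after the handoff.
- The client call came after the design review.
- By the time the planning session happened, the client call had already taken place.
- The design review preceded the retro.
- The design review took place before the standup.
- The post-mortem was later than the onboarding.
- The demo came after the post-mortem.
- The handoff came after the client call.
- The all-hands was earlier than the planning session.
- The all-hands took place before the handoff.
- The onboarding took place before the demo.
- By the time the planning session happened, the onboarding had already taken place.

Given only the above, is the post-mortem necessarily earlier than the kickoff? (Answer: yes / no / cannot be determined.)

yes

Chain the constraints: the post-mortem → the all-hands → the planning session → the standup → the kickoff. Each link is directly stated, so the post-mortem comes before the kickoff.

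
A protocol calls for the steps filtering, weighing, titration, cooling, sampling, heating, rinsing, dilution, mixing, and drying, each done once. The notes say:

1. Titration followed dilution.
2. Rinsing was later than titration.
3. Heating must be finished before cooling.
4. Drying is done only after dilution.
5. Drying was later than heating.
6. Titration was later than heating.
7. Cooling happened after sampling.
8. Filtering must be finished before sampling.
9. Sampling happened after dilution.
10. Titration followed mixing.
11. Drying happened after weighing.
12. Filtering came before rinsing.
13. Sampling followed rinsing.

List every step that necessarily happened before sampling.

dilution, filtering, heating, mixing, rinsing, titration

Directly stated before sampling: dilution, filtering, and rinsing.
Heating reaches sampling via heating → titration → rinsing → sampling.
Mixing reaches sampling via mixing → titration → rinsing → sampling.
Titration reaches sampling via titration → rinsing → sampling.
No chain forces drying (or any of the others) ahead of sampling.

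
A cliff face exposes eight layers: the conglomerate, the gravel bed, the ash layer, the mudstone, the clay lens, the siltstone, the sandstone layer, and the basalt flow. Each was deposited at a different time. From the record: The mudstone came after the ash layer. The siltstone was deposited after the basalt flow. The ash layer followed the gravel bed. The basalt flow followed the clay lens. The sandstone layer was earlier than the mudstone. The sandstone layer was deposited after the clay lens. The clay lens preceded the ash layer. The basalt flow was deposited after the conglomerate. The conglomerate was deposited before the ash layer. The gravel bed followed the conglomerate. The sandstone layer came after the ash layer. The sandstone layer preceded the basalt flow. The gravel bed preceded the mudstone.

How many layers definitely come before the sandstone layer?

4

Directly stated before the sandstone layer: the ash layer and the clay lens.
The conglomerate reaches the sandstone layer via the conglomerate → the ash layer → the sandstone layer.
The gravel bed reaches the sandstone layer via the gravel bed → the ash layer → the sandstone layer.
No chain forces the mudstone (or any of the others) ahead of the sandstone layer.
That's the ash layer, the clay lens, the conglomerate, and the gravel bed — 4 in all.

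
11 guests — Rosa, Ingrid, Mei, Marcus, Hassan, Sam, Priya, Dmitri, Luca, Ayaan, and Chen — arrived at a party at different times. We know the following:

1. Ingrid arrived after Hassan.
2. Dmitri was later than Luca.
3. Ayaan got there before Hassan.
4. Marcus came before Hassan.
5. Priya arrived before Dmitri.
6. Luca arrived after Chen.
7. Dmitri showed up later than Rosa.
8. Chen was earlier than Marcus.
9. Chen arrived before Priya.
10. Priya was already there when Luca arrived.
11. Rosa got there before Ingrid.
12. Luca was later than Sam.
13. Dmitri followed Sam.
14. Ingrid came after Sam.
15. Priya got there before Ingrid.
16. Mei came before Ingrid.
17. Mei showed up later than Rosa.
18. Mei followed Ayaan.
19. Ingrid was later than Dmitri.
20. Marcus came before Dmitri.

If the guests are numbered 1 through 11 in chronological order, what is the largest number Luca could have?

Luca must come before Dmitri and Ingrid — 2 guests forced after them.
Everything else can be placed before Luca in some valid order, so Luca can sit as late as position 11 − 2 = 9.

9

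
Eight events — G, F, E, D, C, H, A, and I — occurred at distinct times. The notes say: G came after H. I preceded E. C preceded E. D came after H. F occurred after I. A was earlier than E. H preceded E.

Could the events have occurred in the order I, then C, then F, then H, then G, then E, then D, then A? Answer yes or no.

no

The constraints require A before E, but in the proposed sequence E appears ahead of A. That one violation is enough.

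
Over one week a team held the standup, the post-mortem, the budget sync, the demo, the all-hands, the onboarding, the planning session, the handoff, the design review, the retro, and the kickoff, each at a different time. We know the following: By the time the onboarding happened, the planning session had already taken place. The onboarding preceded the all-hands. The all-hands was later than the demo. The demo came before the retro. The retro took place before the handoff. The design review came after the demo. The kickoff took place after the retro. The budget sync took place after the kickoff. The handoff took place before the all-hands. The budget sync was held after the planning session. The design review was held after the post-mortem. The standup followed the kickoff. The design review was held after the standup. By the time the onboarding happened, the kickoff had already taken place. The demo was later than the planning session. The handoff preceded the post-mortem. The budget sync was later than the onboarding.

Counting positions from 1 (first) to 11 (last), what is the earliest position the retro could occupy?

3

The demo and the planning session must both come before the retro — 2 forced predecessors.
Nothing else is forced ahead of the retro, so its earliest slot is position 2 + 1 = 3.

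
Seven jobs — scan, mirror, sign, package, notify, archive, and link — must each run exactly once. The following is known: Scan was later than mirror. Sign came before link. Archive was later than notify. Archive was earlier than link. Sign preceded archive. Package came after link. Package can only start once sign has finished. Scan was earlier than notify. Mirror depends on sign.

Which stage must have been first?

sign

Sign has a chain of constraints placing it before every other stage, so sign must be first.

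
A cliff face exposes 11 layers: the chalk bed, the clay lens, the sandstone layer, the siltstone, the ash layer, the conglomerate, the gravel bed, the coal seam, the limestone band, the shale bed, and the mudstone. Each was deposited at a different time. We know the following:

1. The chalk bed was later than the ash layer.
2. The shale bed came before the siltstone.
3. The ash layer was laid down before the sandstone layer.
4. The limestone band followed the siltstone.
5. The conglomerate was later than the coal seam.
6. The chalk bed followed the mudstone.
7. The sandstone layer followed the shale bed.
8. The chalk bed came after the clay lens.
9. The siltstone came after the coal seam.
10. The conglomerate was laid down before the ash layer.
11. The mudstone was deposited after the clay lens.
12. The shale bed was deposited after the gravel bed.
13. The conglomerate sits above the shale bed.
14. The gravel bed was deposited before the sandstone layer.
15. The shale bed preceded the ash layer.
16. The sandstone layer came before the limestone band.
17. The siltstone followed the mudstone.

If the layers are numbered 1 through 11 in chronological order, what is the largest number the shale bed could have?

5

The shale bed must come before the ash layer, the chalk bed, the conglomerate, the limestone band, the sandstone layer, and the siltstone — 6 layers forced after it.
Everything else can be placed before the shale bed in some valid order, so the shale bed can sit as late as position 11 − 6 = 5.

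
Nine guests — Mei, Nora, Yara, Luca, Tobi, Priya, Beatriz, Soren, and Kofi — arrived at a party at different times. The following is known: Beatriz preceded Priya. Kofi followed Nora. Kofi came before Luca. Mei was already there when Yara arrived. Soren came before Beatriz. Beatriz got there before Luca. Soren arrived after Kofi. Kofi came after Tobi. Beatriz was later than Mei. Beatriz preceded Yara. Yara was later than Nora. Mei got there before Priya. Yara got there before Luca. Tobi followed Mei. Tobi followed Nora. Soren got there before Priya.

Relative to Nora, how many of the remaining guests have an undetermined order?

1

Forced after Nora: Beatriz, Kofi, Luca, Priya, Soren, Tobi, and Yara.
That leaves Mei with no forced order relative to Nora — 1.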